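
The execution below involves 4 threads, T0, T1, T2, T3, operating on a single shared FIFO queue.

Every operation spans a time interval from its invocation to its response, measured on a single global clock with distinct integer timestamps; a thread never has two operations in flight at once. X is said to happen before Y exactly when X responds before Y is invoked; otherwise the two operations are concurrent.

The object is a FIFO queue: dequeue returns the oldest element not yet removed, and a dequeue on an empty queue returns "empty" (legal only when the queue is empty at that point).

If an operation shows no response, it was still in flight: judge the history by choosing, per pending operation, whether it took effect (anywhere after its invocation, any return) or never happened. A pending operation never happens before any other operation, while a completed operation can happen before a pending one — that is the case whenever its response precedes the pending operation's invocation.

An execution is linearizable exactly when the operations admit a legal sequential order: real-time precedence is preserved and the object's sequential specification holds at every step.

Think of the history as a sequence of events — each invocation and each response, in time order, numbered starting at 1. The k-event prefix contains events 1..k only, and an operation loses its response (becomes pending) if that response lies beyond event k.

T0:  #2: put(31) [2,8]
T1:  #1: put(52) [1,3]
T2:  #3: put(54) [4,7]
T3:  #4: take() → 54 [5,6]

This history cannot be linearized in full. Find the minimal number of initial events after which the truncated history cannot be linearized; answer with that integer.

events 1..5 are still linearizable — one witness is #1:
1. #1 put(52), leaving queue <52>
once event 6 joins (#4's response, time 6), exhaustive search finds no witness
no escape via the 2 pending operations (#2, #3): every completion choice fails
e.g. #1, #4 (pending dropped): illegal at step 2, since #4 take() → 54 cannot apply there

6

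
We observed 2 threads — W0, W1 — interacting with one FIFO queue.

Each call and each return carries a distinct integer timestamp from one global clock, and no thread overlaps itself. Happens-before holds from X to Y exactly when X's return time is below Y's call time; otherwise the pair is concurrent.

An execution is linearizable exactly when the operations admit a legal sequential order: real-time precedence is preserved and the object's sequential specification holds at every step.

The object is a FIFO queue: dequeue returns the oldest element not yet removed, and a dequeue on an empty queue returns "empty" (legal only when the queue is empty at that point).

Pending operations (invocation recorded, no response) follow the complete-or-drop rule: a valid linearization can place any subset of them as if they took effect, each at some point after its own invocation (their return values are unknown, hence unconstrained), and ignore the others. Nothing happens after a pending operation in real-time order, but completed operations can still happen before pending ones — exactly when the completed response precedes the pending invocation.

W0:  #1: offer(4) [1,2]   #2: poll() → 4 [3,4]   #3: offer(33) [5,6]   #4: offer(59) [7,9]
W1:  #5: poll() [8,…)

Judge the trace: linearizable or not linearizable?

linearizable

witness order: #1, #2, #3, #4
step 1: #1 offer(4) — queue <4>
step 2: #2 poll() → 4 — queue <>
step 3: #3 offer(33) — queue <33>
step 4: #4 offer(59) — queue <33,59>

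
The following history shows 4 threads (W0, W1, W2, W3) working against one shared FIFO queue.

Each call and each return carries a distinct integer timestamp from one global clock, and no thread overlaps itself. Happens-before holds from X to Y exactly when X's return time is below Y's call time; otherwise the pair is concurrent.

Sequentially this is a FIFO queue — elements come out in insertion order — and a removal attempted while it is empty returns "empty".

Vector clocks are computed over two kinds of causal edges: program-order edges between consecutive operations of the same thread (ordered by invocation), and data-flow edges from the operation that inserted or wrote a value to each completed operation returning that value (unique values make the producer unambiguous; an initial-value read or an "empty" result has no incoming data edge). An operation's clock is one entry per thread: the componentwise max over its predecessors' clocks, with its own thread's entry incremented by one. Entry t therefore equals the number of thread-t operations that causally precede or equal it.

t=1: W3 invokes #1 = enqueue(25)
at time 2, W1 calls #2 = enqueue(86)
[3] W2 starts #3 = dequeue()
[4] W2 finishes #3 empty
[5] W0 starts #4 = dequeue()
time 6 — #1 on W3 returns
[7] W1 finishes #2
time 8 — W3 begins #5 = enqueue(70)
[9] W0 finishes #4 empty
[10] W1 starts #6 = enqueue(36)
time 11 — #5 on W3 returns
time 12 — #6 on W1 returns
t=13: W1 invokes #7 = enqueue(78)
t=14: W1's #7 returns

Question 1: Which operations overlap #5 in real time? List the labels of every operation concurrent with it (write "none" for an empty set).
overlap test against #5 [8,11]: concurrent iff the interval meets 8..11
#1 [1,6]: before
#2 [2,7]: before
#3 [3,4]: before
#4 [5,9]: concurrent
#6 [10,12]: concurrent
#7 [13,14]: after

#4, #6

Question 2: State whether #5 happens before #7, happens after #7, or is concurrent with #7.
#5 spans [8,11], #7 spans [13,14]
resp(#5)=11 < inv(#7)=13

before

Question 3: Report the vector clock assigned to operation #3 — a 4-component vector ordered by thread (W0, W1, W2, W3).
#1 (invocation 1): nothing precedes it; W3's component alone gives (0, 0, 0, 1)
#3 (invocation 3): nothing precedes it; W2's component alone gives (0, 0, 1, 0)
#2 (invocation 2): nothing precedes it; W1's component alone gives (0, 1, 0, 0)
#4 (invocation 5): nothing precedes it; W0's component alone gives (1, 0, 0, 0)
#5, invoked 8, takes VC(#1)=(0, 0, 0, 1) under max, adds 1 for W3 → (0, 0, 0, 2)
#6, invoked 10, takes VC(#2)=(0, 1, 0, 0) under max, adds 1 for W1 → (0, 2, 0, 0)
#7, invoked 13, takes VC(#6)=(0, 2, 0, 0) under max, adds 1 for W1 → (0, 3, 0, 0)
target: VC(#3) = (0, 0, 1, 0)

(0, 0, 1, 0)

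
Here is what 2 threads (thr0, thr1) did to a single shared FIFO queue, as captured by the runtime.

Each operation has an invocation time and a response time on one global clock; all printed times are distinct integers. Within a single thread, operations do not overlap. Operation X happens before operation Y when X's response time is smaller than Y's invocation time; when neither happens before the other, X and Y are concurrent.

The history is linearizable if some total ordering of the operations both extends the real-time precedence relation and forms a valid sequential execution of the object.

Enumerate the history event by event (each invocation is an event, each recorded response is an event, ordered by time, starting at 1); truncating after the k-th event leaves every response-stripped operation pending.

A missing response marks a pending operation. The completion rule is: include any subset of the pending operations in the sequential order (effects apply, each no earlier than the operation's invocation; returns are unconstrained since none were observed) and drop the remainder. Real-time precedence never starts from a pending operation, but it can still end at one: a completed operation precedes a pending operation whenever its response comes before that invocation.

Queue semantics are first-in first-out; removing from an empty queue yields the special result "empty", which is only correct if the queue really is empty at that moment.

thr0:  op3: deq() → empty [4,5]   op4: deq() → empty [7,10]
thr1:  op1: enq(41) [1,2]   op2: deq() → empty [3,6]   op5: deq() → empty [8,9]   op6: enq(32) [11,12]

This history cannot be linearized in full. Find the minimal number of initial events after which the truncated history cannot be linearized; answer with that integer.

6

one valid order for events 1..5 is op1, op2, op3:
after step 1 (op1 enq(41)): queue <41>
after step 2 (op2 deq() (pending, included)): queue <>
after step 3 (op3 deq() → empty): queue <>
at event 6 (op2's time-6 response) nothing linearizes any more
sample order op1, op2, op3 stalls at step 2 — op2 deq() → empty has no legal effect
sample order op1, op3, op2 stalls at step 2 — op3 deq() → empty has no legal effect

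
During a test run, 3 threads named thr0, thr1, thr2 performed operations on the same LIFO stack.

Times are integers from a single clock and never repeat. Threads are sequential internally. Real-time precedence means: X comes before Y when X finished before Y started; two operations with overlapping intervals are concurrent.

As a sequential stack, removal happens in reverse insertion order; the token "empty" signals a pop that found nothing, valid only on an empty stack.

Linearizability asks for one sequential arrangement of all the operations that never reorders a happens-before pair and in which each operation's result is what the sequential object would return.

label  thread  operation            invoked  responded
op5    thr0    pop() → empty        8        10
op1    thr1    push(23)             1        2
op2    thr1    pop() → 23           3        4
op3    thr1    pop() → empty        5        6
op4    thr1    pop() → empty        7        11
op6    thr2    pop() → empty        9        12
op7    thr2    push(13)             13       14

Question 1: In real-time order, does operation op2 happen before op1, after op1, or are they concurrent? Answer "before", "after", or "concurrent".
op2 spans [3,4], op1 spans [1,2]
resp(op1)=2 < inv(op2)=3

after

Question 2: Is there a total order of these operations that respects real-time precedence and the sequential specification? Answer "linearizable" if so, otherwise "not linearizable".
one valid linearization: op1, op2, op3, op4, op5, op6, op7
1. op1 push(23), leaving stack <23>
2. op2 pop() → 23, leaving stack <>
3. op3 pop() → empty, leaving stack <>
4. op4 pop() → empty, leaving stack <>
5. op5 pop() → empty, leaving stack <>
6. op6 pop() → empty, leaving stack <>
7. op7 push(13), leaving stack <13>

linearizable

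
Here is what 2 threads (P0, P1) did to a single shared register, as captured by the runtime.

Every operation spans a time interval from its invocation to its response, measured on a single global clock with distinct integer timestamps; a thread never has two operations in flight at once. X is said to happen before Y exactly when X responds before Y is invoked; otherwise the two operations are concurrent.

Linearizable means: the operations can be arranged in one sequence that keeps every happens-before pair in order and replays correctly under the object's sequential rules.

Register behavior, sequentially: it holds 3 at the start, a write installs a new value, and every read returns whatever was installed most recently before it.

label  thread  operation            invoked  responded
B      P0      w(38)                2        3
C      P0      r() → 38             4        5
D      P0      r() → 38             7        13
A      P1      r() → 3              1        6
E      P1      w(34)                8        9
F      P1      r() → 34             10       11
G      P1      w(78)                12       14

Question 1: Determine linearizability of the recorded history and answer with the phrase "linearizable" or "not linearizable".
linearizable

witness order: A, B, C, D, E, F, G
after step 1 (A r() → 3): value 3
after step 2 (B w(38)): value 38
after step 3 (C r() → 38): value 38
after step 4 (D r() → 38): value 38
after step 5 (E w(34)): value 34
after step 6 (F r() → 34): value 34
after step 7 (G w(78)): value 78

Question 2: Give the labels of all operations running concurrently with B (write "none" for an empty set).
A

B runs from 2 to 3; window-overlapping ops are concurrent
A [1,6]: concurrent
C [4,5]: after
D [7,13]: after
E [8,9]: after
F [10,11]: after
G [12,14]: after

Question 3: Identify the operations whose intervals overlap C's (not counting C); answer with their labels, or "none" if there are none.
A

C spans [4,5]; an op avoiding the whole window 4..5 is ordered, any other is concurrent
A [1,6]: concurrent
B [2,3]: before
D [7,13]: after
E [8,9]: after
F [10,11]: after
G [12,14]: after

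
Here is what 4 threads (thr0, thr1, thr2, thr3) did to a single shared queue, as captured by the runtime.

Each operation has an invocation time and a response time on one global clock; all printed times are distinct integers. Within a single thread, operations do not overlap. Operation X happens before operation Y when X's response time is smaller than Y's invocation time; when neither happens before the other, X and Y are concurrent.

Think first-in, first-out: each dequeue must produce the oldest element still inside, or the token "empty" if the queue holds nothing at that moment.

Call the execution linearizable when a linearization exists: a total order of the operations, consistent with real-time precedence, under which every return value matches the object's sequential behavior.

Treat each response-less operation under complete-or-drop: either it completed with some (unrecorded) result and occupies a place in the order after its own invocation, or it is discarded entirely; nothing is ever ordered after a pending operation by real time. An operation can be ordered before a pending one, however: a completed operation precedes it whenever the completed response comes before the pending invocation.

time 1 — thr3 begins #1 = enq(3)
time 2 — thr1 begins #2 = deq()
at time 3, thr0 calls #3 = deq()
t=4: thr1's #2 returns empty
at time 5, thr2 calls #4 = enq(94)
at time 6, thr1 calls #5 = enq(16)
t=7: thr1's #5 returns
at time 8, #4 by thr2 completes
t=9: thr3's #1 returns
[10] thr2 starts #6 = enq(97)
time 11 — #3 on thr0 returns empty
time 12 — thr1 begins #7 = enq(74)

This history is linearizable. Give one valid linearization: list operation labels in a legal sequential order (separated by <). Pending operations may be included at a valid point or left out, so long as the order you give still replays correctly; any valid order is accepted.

#2 < #3 < #1 < #4 < #5

1. #2 deq() → empty, leaving queue <>
2. #3 deq() → empty, leaving queue <>
3. #1 enq(3), leaving queue <3>
4. #4 enq(94), leaving queue <3,94>
5. #5 enq(16), leaving queue <3,94,16>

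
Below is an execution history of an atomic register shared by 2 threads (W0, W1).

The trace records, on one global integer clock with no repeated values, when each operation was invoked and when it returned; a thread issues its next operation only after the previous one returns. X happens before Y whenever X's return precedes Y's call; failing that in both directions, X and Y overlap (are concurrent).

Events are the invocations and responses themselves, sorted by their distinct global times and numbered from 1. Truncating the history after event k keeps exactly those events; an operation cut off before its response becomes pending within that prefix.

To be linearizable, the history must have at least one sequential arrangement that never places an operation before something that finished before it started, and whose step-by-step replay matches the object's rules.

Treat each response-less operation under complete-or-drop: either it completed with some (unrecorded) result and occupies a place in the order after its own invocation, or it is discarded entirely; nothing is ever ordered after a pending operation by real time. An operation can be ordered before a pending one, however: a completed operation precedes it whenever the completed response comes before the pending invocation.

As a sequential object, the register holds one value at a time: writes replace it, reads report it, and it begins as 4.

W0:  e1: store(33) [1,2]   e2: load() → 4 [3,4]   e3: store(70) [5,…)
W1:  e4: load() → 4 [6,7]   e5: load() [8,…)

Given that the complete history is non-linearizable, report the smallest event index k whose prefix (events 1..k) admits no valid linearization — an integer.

4

events 1..3 are still linearizable — one witness is e1:
1. e1 store(33), leaving value 33
with event 4 included (e2 responding at time 4), all real-time-consistent orders fail
take e1, e2: step 2 already fails, because e2 load() → 4 cannot occur there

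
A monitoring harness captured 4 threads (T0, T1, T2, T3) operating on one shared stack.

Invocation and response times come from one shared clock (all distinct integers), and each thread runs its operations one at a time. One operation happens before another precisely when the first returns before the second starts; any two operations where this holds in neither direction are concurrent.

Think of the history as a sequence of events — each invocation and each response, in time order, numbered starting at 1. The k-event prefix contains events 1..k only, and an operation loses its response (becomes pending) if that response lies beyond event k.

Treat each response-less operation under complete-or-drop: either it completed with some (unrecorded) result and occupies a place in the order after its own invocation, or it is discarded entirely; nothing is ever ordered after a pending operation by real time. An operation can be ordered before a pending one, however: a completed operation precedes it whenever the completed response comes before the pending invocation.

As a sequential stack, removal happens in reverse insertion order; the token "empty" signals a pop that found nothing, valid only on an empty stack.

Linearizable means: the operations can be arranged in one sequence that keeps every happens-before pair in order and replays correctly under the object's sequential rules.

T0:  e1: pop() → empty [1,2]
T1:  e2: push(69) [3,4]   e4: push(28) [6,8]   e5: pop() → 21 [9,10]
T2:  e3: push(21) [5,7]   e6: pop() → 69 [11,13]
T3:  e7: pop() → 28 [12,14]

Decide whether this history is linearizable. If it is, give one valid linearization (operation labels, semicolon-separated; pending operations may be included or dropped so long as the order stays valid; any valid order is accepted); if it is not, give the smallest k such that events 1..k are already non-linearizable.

linearizable — witness: e1; e2; e4; e3; e5; e7; e6

1. e1 pop() → empty, leaving stack <>
2. e2 push(69), leaving stack <69>
3. e4 push(28), leaving stack <69,28>
4. e3 push(21), leaving stack <69,28,21>
5. e5 pop() → 21, leaving stack <69,28>
6. e7 pop() → 28, leaving stack <69>
7. e6 pop() → 69, leaving stack <>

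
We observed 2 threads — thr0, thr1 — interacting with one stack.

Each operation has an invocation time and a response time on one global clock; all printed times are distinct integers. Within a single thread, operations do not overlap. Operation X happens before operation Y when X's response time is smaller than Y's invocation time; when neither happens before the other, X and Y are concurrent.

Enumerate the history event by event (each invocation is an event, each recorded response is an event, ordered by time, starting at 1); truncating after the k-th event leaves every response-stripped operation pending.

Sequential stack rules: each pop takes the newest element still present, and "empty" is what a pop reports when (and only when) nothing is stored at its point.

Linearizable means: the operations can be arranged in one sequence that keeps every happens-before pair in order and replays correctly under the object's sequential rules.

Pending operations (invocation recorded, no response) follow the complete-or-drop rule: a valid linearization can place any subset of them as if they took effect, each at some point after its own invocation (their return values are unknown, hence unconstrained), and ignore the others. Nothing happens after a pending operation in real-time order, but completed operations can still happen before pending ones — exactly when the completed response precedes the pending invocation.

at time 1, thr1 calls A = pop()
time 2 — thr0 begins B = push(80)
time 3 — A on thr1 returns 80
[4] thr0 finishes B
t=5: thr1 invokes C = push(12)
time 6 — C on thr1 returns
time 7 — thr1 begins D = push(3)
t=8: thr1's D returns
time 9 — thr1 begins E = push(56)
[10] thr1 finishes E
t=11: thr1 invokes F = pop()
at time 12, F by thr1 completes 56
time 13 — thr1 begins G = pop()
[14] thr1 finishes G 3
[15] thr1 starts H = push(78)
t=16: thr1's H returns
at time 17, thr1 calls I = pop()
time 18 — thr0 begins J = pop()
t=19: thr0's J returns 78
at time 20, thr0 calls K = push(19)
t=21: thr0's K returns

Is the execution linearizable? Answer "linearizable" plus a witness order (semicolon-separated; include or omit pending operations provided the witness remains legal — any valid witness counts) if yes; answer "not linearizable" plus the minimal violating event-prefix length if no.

linearizable — witness: B; A; C; D; E; F; G; H; J; I; K

1. B push(80), leaving stack <80>
2. A pop() → 80, leaving stack <>
3. C push(12), leaving stack <12>
4. D push(3), leaving stack <12,3>
5. E push(56), leaving stack <12,3,56>
6. F pop() → 56, leaving stack <12,3>
7. G pop() → 3, leaving stack <12>
8. H push(78), leaving stack <12,78>
9. J pop() → 78, leaving stack <12>
10. I pop() (pending, included), leaving stack <>
11. K push(19), leaving stack <19>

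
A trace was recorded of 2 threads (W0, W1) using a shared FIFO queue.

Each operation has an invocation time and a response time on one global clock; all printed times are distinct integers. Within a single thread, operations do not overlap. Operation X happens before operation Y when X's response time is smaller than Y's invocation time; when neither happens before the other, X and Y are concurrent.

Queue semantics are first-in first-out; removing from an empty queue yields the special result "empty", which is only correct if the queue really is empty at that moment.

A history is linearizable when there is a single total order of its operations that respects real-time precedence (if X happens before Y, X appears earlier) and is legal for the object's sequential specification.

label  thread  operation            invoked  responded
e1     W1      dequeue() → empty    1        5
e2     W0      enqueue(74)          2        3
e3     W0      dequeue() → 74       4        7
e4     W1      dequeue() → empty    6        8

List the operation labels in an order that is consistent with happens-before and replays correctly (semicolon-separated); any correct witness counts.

after step 1 (e1 dequeue() → empty): queue <>
after step 2 (e2 enqueue(74)): queue <74>
after step 3 (e3 dequeue() → 74): queue <>
after step 4 (e4 dequeue() → empty): queue <>

e1; e2; e3; e4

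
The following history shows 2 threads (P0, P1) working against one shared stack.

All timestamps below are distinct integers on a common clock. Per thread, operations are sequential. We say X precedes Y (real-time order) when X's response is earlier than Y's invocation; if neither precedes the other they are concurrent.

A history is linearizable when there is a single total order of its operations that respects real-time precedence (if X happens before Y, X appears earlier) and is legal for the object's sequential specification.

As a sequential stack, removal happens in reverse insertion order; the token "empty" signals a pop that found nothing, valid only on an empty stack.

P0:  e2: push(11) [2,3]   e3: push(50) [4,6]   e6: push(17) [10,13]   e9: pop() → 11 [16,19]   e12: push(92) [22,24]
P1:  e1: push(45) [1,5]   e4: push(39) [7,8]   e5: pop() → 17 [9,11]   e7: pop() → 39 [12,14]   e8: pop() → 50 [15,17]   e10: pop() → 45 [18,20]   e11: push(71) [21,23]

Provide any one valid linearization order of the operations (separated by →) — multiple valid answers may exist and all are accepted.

e1 → e2 → e3 → e4 → e6 → e5 → e7 → e8 → e9 → e10 → e11 → e12

after step 1 (e1 push(45)): stack <45>
after step 2 (e2 push(11)): stack <45,11>
after step 3 (e3 push(50)): stack <45,11,50>
after step 4 (e4 push(39)): stack <45,11,50,39>
after step 5 (e6 push(17)): stack <45,11,50,39,17>
after step 6 (e5 pop() → 17): stack <45,11,50,39>
after step 7 (e7 pop() → 39): stack <45,11,50>
after step 8 (e8 pop() → 50): stack <45,11>
after step 9 (e9 pop() → 11): stack <45>
after step 10 (e10 pop() → 45): stack <>
after step 11 (e11 push(71)): stack <71>
after step 12 (e12 push(92)): stack <71,92>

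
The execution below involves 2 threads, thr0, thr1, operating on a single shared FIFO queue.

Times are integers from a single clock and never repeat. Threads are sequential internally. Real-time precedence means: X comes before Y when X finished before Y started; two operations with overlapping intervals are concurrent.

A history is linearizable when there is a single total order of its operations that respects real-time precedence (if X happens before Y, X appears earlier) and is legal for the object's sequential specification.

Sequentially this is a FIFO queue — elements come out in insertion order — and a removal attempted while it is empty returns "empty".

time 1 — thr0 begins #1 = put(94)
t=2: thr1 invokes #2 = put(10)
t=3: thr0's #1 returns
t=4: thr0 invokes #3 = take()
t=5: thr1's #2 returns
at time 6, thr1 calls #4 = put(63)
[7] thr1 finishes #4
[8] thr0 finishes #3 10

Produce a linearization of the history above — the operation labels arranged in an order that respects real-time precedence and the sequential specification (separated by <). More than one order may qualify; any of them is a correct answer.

step 1: #2 put(10) — queue <10>
step 2: #1 put(94) — queue <10,94>
step 3: #3 take() → 10 — queue <94>
step 4: #4 put(63) — queue <94,63>

#2 < #1 < #3 < #4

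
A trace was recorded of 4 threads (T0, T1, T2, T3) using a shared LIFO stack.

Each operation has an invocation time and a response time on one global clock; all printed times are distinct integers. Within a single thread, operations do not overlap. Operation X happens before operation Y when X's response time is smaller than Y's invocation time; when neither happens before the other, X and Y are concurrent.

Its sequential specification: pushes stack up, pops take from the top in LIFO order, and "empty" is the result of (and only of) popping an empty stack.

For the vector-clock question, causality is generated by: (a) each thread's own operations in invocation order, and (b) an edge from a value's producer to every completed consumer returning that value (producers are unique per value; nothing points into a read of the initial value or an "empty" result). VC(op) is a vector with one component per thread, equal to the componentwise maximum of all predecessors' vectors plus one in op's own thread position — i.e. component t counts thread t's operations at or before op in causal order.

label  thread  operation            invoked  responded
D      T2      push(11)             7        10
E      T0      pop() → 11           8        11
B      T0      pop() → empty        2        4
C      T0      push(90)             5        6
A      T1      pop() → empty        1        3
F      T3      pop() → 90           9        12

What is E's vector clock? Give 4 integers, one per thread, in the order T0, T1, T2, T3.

D (invocation 7): nothing precedes it; T2's component alone gives (0, 0, 1, 0)
A (invocation 1): nothing precedes it; T1's component alone gives (0, 1, 0, 0)
B (invocation 2): nothing precedes it; T0's component alone gives (1, 0, 0, 0)
VC(C, invoked at 5): max of VC(B)=(1, 0, 0, 0), then +1 on thread T0 → (2, 0, 0, 0)
VC(F, invoked at 9): max of VC(C)=(2, 0, 0, 0), then +1 on thread T3 → (2, 0, 0, 1)
VC(E, invoked at 8): max of VC(C)=(2, 0, 0, 0), VC(D)=(0, 0, 1, 0), then +1 on thread T0 → (3, 0, 1, 0)
target: VC(E) = (3, 0, 1, 0)

(3, 0, 1, 0)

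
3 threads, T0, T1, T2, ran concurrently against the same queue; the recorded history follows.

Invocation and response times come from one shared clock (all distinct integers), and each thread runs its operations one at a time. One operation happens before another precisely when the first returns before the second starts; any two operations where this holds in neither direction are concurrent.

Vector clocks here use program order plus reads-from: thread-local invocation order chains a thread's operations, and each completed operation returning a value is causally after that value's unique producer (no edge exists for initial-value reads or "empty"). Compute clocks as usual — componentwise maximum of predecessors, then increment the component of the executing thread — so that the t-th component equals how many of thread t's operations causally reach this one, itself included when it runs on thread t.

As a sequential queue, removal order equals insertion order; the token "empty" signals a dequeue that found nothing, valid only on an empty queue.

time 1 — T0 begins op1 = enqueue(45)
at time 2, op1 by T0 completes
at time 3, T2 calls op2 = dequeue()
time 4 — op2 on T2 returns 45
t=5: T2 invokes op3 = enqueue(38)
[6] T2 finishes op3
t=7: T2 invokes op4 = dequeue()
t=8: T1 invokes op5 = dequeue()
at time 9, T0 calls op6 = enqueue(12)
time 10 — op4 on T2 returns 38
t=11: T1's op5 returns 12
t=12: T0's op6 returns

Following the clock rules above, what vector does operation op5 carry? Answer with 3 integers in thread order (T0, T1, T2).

(2, 1, 0)

VC(op1, invoked at 1): no causal predecessors; +1 on T0 → (1, 0, 0)
invoked at 3, op2 merges VC(op1)=(1, 0, 0) and bumps T2's slot → (1, 0, 1)
invoked at 9, op6 merges VC(op1)=(1, 0, 0) and bumps T0's slot → (2, 0, 0)
invoked at 5, op3 merges VC(op2)=(1, 0, 1) and bumps T2's slot → (1, 0, 2)
invoked at 8, op5 merges VC(op6)=(2, 0, 0) and bumps T1's slot → (2, 1, 0)
invoked at 7, op4 merges VC(op3)=(1, 0, 2) and bumps T2's slot → (1, 0, 3)
target: VC(op5) = (2, 1, 0)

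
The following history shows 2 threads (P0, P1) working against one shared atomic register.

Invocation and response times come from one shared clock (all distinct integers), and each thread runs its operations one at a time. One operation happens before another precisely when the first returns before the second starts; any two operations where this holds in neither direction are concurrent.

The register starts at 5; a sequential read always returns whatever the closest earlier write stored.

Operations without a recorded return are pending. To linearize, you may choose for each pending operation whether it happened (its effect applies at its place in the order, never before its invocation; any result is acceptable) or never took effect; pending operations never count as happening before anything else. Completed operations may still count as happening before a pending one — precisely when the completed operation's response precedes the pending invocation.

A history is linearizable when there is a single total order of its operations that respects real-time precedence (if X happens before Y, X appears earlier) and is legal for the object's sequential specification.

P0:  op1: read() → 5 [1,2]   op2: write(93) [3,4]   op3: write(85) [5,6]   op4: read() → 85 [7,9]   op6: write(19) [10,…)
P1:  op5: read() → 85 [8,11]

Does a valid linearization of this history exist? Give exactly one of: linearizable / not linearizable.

linearizable

a witness: op1, op2, op3, op4, op5
after step 1 (op1 read() → 5): value 5
after step 2 (op2 write(93)): value 93
after step 3 (op3 write(85)): value 85
after step 4 (op4 read() → 85): value 85
after step 5 (op5 read() → 85): value 85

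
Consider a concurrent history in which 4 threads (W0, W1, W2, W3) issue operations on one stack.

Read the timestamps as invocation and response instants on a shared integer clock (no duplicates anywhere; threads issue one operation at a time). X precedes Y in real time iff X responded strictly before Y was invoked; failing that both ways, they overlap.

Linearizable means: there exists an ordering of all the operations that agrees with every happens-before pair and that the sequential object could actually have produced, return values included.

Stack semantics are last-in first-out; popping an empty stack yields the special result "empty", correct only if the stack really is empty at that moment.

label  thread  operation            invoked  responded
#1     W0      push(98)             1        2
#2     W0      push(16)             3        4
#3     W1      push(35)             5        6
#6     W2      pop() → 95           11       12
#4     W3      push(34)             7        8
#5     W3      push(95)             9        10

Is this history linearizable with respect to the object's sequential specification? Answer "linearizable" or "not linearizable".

witness order: #1, #2, #3, #4, #5, #6
step 1: #1 push(98) — stack <98>
step 2: #2 push(16) — stack <98,16>
step 3: #3 push(35) — stack <98,16,35>
step 4: #4 push(34) — stack <98,16,35,34>
step 5: #5 push(95) — stack <98,16,35,34,95>
step 6: #6 pop() → 95 — stack <98,16,35,34>

linearizable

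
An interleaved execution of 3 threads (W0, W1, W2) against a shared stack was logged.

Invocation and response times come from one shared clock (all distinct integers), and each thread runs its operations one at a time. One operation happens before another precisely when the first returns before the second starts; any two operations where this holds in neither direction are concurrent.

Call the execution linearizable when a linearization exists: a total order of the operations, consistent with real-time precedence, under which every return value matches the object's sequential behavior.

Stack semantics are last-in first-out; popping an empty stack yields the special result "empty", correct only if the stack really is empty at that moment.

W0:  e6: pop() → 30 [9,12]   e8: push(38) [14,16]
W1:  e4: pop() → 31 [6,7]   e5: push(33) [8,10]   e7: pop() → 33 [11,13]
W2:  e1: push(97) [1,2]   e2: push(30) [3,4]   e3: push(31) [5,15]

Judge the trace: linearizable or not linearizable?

a witness: e1, e2, e3, e4, e5, e7, e6, e8
1. e1 push(97), leaving stack <97>
2. e2 push(30), leaving stack <97,30>
3. e3 push(31), leaving stack <97,30,31>
4. e4 pop() → 31, leaving stack <97,30>
5. e5 push(33), leaving stack <97,30,33>
6. e7 pop() → 33, leaving stack <97,30>
7. e6 pop() → 30, leaving stack <97>
8. e8 push(38), leaving stack <97,38>

linearizable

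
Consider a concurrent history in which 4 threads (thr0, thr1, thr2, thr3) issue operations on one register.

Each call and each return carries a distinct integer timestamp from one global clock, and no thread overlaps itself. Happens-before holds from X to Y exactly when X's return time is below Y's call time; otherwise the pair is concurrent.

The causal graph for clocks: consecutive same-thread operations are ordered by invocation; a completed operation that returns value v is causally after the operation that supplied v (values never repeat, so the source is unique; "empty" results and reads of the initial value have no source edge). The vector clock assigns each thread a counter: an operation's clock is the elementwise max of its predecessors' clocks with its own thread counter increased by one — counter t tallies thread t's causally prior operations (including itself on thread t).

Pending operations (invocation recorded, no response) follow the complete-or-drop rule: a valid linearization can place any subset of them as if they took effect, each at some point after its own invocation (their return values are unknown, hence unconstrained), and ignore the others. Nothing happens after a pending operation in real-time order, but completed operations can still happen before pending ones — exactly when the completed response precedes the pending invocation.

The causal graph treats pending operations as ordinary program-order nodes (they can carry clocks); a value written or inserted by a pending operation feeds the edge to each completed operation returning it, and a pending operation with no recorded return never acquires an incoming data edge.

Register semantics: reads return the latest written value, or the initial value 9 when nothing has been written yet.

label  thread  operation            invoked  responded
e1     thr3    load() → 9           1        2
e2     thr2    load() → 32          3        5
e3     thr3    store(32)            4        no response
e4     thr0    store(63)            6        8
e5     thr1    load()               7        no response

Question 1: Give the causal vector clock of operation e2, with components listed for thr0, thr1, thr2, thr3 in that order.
Answer: (0, 0, 1, 2)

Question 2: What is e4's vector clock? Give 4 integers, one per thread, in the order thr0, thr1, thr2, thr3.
Answer: (1, 0, 0, 0)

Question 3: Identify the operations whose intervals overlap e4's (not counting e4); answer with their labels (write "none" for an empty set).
Answer: e3, e5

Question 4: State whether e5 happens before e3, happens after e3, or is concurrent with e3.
Answer: concurrent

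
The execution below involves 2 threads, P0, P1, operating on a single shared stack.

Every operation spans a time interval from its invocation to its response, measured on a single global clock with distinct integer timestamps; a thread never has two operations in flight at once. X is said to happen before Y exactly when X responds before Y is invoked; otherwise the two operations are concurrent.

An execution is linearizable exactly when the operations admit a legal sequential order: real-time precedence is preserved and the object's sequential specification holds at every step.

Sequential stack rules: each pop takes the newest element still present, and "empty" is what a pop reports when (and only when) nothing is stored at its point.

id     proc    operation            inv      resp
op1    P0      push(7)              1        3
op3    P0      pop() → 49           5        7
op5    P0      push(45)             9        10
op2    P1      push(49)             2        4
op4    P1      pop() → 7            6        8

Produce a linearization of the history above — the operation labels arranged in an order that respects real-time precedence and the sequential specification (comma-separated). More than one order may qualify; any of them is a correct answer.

1. op1 push(7), leaving stack <7>
2. op2 push(49), leaving stack <7,49>
3. op3 pop() → 49, leaving stack <7>
4. op4 pop() → 7, leaving stack <>
5. op5 push(45), leaving stack <45>

op1, op2, op3, op4, op5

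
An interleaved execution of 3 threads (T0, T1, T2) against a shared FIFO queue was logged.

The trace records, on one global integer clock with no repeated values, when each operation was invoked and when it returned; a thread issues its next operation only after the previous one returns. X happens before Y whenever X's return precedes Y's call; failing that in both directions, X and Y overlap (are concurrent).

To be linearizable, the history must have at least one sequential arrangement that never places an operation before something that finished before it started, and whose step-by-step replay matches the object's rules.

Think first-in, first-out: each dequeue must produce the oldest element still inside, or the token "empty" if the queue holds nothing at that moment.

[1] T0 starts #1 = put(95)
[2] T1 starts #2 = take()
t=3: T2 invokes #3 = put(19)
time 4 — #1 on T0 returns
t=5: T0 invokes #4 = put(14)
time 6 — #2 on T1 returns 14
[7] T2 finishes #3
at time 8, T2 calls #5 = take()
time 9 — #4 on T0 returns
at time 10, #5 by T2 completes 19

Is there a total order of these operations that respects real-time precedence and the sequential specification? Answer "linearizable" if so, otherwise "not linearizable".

prefix check: 1..5 passes, 1..6 fails once #2's time-6 response joins
2 orders of the 2 completed FIFO queue ops respect real time; none is legal
completion choices over the 2 pending operations (#3, #4) were checked; none helps
for example #1, #2 (pending dropped) fails at step 2: #2 take() → 14 is not legal there
for example #2, #1 (pending dropped) fails at step 1: #2 take() → 14 is not legal there

not linearizable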